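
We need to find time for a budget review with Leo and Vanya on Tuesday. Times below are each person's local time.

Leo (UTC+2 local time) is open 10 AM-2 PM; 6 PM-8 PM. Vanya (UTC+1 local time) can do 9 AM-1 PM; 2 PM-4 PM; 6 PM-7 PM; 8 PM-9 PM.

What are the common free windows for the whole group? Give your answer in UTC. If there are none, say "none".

08:00-12:00, 17:00-18:00

Leo in UTC: 08:00-12:00, 16:00-18:00 (subtract 2h to convert from UTC+2).
Vanya in UTC: 08:00-12:00, 13:00-15:00, 17:00-18:00, 19:00-20:00 (subtract 1h to convert from UTC+1).
Leo ∩ Vanya: 08:00-12:00, 17:00-18:00.
So the common availability across everyone is 08:00-12:00, 17:00-18:00.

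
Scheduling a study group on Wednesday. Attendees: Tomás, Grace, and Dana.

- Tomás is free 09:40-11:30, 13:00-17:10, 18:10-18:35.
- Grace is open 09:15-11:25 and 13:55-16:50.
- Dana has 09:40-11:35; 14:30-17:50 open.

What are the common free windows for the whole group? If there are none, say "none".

09:40-11:25, 14:30-16:50

Tomás ∩ Grace: 09:40-11:25, 13:55-16:50.
Tomás ∩ Grace ∩ Dana: 09:40-11:25, 14:30-16:50.
Those are the intersection windows.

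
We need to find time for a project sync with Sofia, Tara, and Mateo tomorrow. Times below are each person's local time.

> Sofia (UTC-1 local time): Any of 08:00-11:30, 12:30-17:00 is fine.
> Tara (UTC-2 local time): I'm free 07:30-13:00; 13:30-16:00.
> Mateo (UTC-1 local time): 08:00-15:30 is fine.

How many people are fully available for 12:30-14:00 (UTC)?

2

Sofia in UTC: 09:00-12:30, 13:30-18:00 (add 1h to convert from UTC-1).
Tara in UTC: 09:30-15:00, 15:30-18:00 (add 2h to convert from UTC-2).
Mateo in UTC: 09:00-16:30 (add 1h to convert from UTC-1).
Tara and Mateo can make the full 12:30-14:00 slot — that's 2.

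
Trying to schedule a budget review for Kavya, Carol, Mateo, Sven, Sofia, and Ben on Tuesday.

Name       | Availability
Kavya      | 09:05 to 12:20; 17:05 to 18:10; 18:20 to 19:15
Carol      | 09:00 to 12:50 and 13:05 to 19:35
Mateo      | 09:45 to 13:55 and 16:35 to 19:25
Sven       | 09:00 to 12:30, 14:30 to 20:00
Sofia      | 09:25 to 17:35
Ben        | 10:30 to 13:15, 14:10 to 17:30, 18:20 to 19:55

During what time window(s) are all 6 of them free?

Kavya ∩ Carol: 09:05-12:20, 17:05-18:10, 18:20-19:15.
Kavya ∩ Carol ∩ Mateo: 09:45-12:20, 17:05-18:10, 18:20-19:15.
Kavya ∩ Carol ∩ Mateo ∩ Sven: 09:45-12:20, 17:05-18:10, 18:20-19:15.
Kavya ∩ Carol ∩ Mateo ∩ Sven ∩ Sofia: 09:45-12:20, 17:05-17:35.
Kavya ∩ Carol ∩ Mateo ∩ Sven ∩ Sofia ∩ Ben: 10:30-12:20, 17:05-17:30.

10:30-12:20, 17:05-17:30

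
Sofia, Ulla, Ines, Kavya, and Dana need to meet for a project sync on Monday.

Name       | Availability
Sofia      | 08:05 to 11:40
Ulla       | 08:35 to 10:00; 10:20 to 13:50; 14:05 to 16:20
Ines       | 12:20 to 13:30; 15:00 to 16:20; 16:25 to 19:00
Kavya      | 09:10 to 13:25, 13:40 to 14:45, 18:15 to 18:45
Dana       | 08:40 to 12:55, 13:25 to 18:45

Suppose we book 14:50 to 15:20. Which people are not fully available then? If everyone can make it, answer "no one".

Sofia: not fully free for 14:50-15:20. Ulla: free for 14:50-15:20. Ines: not fully free for 14:50-15:20. Kavya: not fully free for 14:50-15:20. Dana: free for 14:50-15:20.

Ines, Kavya, Sofia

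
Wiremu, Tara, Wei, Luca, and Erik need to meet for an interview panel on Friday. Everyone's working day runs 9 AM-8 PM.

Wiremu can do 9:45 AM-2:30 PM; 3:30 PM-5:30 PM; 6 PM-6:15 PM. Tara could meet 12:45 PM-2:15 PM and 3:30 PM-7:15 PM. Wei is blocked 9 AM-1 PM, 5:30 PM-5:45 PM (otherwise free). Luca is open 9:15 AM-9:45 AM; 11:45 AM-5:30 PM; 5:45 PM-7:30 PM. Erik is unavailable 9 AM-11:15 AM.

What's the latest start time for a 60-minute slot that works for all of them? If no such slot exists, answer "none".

Wiremu free: 09:45-14:30, 15:30-17:30, 18:00-18:15.
Tara free: 12:45-14:15, 15:30-19:15.
Wei free: 13:00-17:30, 17:45-20:00 (invert busy blocks within the working day).
Luca free: 09:15-09:45, 11:45-17:30, 17:45-19:30.
Erik free: 11:15-20:00 (invert busy blocks within the working day).
Wiremu ∩ Tara: 12:45-14:15, 15:30-17:30, 18:00-18:15.
Wiremu ∩ Tara ∩ Wei: 13:00-14:15, 15:30-17:30, 18:00-18:15.
Wiremu ∩ Tara ∩ Wei ∩ Luca: 13:00-14:15, 15:30-17:30, 18:00-18:15.
Wiremu ∩ Tara ∩ Wei ∩ Luca ∩ Erik: 13:00-14:15, 15:30-17:30, 18:00-18:15.
So the common availability across everyone is 13:00-14:15, 15:30-17:30, 18:00-18:15.
The last common window of at least 60 minutes is 15:30-17:30; a 60-minute meeting can start as late as 16:30 and still end by 17:30.

16:30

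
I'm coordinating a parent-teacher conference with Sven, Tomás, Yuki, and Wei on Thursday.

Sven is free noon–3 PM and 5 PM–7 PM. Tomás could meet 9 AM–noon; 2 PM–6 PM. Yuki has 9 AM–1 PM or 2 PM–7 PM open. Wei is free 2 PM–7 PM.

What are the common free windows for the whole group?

14:00-15:00, 17:00-18:00

Sven ∩ Tomás: 14:00-15:00, 17:00-18:00.
Sven ∩ Tomás ∩ Yuki: 14:00-15:00, 17:00-18:00.
Sven ∩ Tomás ∩ Yuki ∩ Wei: 14:00-15:00, 17:00-18:00.
Those are the intersection windows.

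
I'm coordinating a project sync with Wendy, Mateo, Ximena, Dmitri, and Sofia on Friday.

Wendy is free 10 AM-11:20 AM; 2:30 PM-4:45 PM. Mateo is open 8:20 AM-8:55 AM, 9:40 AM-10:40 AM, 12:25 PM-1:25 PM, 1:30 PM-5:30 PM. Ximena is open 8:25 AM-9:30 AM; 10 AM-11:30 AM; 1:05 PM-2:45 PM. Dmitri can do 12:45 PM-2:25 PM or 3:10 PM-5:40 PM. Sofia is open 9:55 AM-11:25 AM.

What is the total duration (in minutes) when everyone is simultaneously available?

0

Wendy ∩ Mateo: 10:00-10:40, 14:30-16:45.
Wendy ∩ Mateo ∩ Ximena: 10:00-10:40, 14:30-14:45.
Wendy ∩ Mateo ∩ Ximena ∩ Dmitri: ∅.
Wendy ∩ Mateo ∩ Ximena ∩ Dmitri ∩ Sofia: ∅.
There is no time when everyone is free.
There is no common window, so the total is 0 minutes.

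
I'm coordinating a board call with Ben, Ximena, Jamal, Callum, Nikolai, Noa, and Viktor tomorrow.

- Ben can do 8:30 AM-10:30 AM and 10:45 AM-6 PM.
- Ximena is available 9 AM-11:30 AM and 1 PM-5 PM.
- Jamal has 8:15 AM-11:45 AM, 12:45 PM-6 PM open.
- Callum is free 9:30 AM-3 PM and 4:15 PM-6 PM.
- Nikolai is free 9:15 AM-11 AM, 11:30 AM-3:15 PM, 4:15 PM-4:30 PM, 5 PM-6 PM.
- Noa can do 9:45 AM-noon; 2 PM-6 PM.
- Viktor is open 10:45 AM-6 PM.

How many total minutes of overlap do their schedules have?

90

Ben ∩ Ximena: 09:00-10:30, 10:45-11:30, 13:00-17:00.
Ben ∩ Ximena ∩ Jamal: 09:00-10:30, 10:45-11:30, 13:00-17:00.
Ben ∩ Ximena ∩ Jamal ∩ Callum: 09:30-10:30, 10:45-11:30, 13:00-15:00, 16:15-17:00.
Ben ∩ Ximena ∩ Jamal ∩ Callum ∩ Nikolai: 09:30-10:30, 10:45-11:00, 13:00-15:00, 16:15-16:30.
Ben ∩ Ximena ∩ Jamal ∩ Callum ∩ Nikolai ∩ Noa: 09:45-10:30, 10:45-11:00, 14:00-15:00, 16:15-16:30.
Ben ∩ Ximena ∩ Jamal ∩ Callum ∩ Nikolai ∩ Noa ∩ Viktor: 10:45-11:00, 14:00-15:00, 16:15-16:30.
So the common availability across everyone is 10:45-11:00, 14:00-15:00, 16:15-16:30.
Summing the common windows: 15 + 60 + 15 = 90 minutes.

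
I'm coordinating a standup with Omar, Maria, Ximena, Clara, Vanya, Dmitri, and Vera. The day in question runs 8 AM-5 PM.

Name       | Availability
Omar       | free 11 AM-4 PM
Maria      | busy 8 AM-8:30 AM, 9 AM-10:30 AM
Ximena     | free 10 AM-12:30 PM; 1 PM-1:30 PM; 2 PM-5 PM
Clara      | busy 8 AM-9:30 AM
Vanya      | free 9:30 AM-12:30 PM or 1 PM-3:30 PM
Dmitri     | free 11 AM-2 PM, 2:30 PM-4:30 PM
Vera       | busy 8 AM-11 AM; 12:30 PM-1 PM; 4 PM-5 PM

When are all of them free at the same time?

11:00-12:30, 13:00-13:30, 14:30-15:30

Omar free: 11:00-16:00.
Maria free: 08:30-09:00, 10:30-17:00 (invert busy blocks within the working day).
Ximena free: 10:00-12:30, 13:00-13:30, 14:00-17:00.
Clara free: 09:30-17:00 (invert busy blocks within the working day).
Vanya free: 09:30-12:30, 13:00-15:30.
Dmitri free: 11:00-14:00, 14:30-16:30.
Vera free: 11:00-12:30, 13:00-16:00 (invert busy blocks within the working day).
Omar ∩ Maria: 11:00-16:00.
Omar ∩ Maria ∩ Ximena: 11:00-12:30, 13:00-13:30, 14:00-16:00.
Omar ∩ Maria ∩ Ximena ∩ Clara: 11:00-12:30, 13:00-13:30, 14:00-16:00.
Omar ∩ Maria ∩ Ximena ∩ Clara ∩ Vanya: 11:00-12:30, 13:00-13:30, 14:00-15:30.
Omar ∩ Maria ∩ Ximena ∩ Clara ∩ Vanya ∩ Dmitri: 11:00-12:30, 13:00-13:30, 14:30-15:30.
Omar ∩ Maria ∩ Ximena ∩ Clara ∩ Vanya ∩ Dmitri ∩ Vera: 11:00-12:30, 13:00-13:30, 14:30-15:30.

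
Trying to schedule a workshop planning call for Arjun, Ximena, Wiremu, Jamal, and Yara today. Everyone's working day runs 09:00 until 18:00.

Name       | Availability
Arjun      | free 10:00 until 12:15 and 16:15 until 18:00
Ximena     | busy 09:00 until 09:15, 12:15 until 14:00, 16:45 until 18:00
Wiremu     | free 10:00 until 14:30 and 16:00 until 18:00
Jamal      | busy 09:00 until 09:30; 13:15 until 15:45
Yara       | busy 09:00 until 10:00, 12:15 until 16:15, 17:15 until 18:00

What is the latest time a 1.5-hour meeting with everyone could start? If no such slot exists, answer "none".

10:45

Arjun free: 10:00-12:15, 16:15-18:00.
Ximena free: 09:15-12:15, 14:00-16:45 (invert busy blocks within the working day).
Wiremu free: 10:00-14:30, 16:00-18:00.
Jamal free: 09:30-13:15, 15:45-18:00 (invert busy blocks within the working day).
Yara free: 10:00-12:15, 16:15-17:15 (invert busy blocks within the working day).
Arjun ∩ Ximena: 10:00-12:15, 16:15-16:45.
Arjun ∩ Ximena ∩ Wiremu: 10:00-12:15, 16:15-16:45.
Arjun ∩ Ximena ∩ Wiremu ∩ Jamal: 10:00-12:15, 16:15-16:45.
Arjun ∩ Ximena ∩ Wiremu ∩ Jamal ∩ Yara: 10:00-12:15, 16:15-16:45.
The last common window of at least 90 minutes is 10:00-12:15; a 90-minute meeting can start as late as 10:45 and still end by 12:15.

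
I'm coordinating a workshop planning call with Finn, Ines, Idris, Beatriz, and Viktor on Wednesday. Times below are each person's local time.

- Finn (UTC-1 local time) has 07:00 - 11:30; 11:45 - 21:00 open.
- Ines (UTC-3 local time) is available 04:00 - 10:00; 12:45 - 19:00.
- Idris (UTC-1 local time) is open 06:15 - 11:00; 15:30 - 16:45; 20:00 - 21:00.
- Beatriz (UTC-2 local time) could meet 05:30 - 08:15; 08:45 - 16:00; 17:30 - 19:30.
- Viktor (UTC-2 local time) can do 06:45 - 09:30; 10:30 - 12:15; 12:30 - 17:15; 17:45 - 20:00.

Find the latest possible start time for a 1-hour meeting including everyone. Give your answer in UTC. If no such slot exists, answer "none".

Finn in UTC: 08:00-12:30, 12:45-22:00 (add 1h to convert from UTC-1).
Ines in UTC: 07:00-13:00, 15:45-22:00 (add 3h to convert from UTC-3).
Idris in UTC: 07:15-12:00, 16:30-17:45, 21:00-22:00 (add 1h to convert from UTC-1).
Beatriz in UTC: 07:30-10:15, 10:45-18:00, 19:30-21:30 (add 2h to convert from UTC-2).
Viktor in UTC: 08:45-11:30, 12:30-14:15, 14:30-19:15, 19:45-22:00 (add 2h to convert from UTC-2).
Finn ∩ Ines: 08:00-12:30, 12:45-13:00, 15:45-22:00.
Finn ∩ Ines ∩ Idris: 08:00-12:00, 16:30-17:45, 21:00-22:00.
Finn ∩ Ines ∩ Idris ∩ Beatriz: 08:00-10:15, 10:45-12:00, 16:30-17:45, 21:00-21:30.
Finn ∩ Ines ∩ Idris ∩ Beatriz ∩ Viktor: 08:45-10:15, 10:45-11:30, 16:30-17:45, 21:00-21:30.
The last common window of at least 60 minutes is 16:30-17:45; a 60-minute meeting can start as late as 16:45 and still end by 17:45.

16:45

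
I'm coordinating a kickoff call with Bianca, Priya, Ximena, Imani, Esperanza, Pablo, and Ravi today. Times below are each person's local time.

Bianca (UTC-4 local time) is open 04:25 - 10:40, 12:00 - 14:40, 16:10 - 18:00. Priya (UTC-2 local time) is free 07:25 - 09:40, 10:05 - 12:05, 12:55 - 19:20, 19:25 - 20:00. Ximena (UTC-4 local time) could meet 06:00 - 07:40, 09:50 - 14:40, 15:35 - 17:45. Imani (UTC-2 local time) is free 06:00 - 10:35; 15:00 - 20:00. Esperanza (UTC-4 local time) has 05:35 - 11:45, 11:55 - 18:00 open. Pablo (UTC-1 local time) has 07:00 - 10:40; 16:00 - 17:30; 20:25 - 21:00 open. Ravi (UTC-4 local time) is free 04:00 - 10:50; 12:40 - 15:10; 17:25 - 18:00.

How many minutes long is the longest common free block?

Bianca in UTC: 08:25-14:40, 16:00-18:40, 20:10-22:00 (add 4h to convert from UTC-4).
Priya in UTC: 09:25-11:40, 12:05-14:05, 14:55-21:20, 21:25-22:00 (add 2h to convert from UTC-2).
Ximena in UTC: 10:00-11:40, 13:50-18:40, 19:35-21:45 (add 4h to convert from UTC-4).
Imani in UTC: 08:00-12:35, 17:00-22:00 (add 2h to convert from UTC-2).
Esperanza in UTC: 09:35-15:45, 15:55-22:00 (add 4h to convert from UTC-4).
Pablo in UTC: 08:00-11:40, 17:00-18:30, 21:25-22:00 (add 1h to convert from UTC-1).
Ravi in UTC: 08:00-14:50, 16:40-19:10, 21:25-22:00 (add 4h to convert from UTC-4).
Bianca ∩ Priya: 09:25-11:40, 12:05-14:05, 16:00-18:40, 20:10-21:20, 21:25-22:00.
Bianca ∩ Priya ∩ Ximena: 10:00-11:40, 13:50-14:05, 16:00-18:40, 20:10-21:20, 21:25-21:45.
Bianca ∩ Priya ∩ Ximena ∩ Imani: 10:00-11:40, 17:00-18:40, 20:10-21:20, 21:25-21:45.
Bianca ∩ Priya ∩ Ximena ∩ Imani ∩ Esperanza: 10:00-11:40, 17:00-18:40, 20:10-21:20, 21:25-21:45.
Bianca ∩ Priya ∩ Ximena ∩ Imani ∩ Esperanza ∩ Pablo: 10:00-11:40, 17:00-18:30, 21:25-21:45.
Bianca ∩ Priya ∩ Ximena ∩ Imani ∩ Esperanza ∩ Pablo ∩ Ravi: 10:00-11:40, 17:00-18:30, 21:25-21:45.
Those are the intersection windows.
The longest is 10:00-11:40 at 100 minutes.

100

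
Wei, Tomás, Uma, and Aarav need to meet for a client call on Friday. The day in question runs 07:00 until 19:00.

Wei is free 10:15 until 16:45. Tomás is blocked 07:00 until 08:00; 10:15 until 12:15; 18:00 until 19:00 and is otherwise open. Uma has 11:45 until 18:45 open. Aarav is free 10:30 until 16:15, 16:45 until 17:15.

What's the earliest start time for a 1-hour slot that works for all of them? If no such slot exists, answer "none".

Wei free: 10:15-16:45.
Tomás free: 08:00-10:15, 12:15-18:00 (invert busy blocks within the working day).
Uma free: 11:45-18:45.
Aarav free: 10:30-16:15, 16:45-17:15.
Wei ∩ Tomás: 12:15-16:45.
Wei ∩ Tomás ∩ Uma: 12:15-16:45.
Wei ∩ Tomás ∩ Uma ∩ Aarav: 12:15-16:15.
The first common window of at least 60 minutes is 12:15-16:15, so the earliest start is 12:15.

12:15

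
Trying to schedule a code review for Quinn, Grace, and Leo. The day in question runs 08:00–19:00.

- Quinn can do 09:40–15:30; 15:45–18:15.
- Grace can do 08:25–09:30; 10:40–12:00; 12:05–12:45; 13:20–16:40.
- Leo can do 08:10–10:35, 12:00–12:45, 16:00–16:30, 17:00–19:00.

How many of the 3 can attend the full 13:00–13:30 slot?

Quinn can make the full 13:00-13:30 slot — that's 1.

1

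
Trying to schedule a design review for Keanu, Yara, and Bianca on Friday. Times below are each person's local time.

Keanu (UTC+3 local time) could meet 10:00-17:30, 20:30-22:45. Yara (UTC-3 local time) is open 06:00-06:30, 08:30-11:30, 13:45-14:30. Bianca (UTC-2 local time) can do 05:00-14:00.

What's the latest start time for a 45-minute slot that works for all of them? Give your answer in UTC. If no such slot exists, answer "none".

13:45

Keanu in UTC: 07:00-14:30, 17:30-19:45 (subtract 3h to convert from UTC+3).
Yara in UTC: 09:00-09:30, 11:30-14:30, 16:45-17:30 (add 3h to convert from UTC-3).
Bianca in UTC: 07:00-16:00 (add 2h to convert from UTC-2).
Keanu ∩ Yara: 09:00-09:30, 11:30-14:30.
Keanu ∩ Yara ∩ Bianca: 09:00-09:30, 11:30-14:30.
The last common window of at least 45 minutes is 11:30-14:30; a 45-minute meeting can start as late as 13:45 and still end by 14:30.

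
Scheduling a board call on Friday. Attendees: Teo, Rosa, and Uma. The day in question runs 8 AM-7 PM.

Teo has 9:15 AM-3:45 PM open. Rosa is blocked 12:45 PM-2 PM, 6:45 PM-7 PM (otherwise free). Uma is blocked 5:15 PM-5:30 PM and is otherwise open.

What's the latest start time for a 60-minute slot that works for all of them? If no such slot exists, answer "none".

Teo free: 09:15-15:45.
Rosa free: 08:00-12:45, 14:00-18:45 (invert busy blocks within the working day).
Uma free: 08:00-17:15, 17:30-19:00 (invert busy blocks within the working day).
Teo ∩ Rosa: 09:15-12:45, 14:00-15:45.
Teo ∩ Rosa ∩ Uma: 09:15-12:45, 14:00-15:45.
So the common availability across everyone is 09:15-12:45, 14:00-15:45.
The last common window of at least 60 minutes is 14:00-15:45; a 60-minute meeting can start as late as 14:45 and still end by 15:45.

14:45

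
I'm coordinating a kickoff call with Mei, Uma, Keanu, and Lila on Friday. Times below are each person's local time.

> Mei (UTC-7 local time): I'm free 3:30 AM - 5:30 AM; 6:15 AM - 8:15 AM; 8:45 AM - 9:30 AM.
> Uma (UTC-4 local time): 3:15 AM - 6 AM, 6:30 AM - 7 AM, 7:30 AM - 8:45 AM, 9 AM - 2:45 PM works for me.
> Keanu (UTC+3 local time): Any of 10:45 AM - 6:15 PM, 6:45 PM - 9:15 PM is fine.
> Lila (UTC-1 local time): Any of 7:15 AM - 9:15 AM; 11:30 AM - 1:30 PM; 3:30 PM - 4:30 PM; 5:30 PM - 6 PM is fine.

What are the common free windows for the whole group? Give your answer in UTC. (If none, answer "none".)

13:15-14:30

Mei in UTC: 10:30-12:30, 13:15-15:15, 15:45-16:30 (add 7h to convert from UTC-7).
Uma in UTC: 07:15-10:00, 10:30-11:00, 11:30-12:45, 13:00-18:45 (add 4h to convert from UTC-4).
Keanu in UTC: 07:45-15:15, 15:45-18:15 (subtract 3h to convert from UTC+3).
Lila in UTC: 08:15-10:15, 12:30-14:30, 16:30-17:30, 18:30-19:00 (add 1h to convert from UTC-1).
Mei ∩ Uma: 10:30-11:00, 11:30-12:30, 13:15-15:15, 15:45-16:30.
Mei ∩ Uma ∩ Keanu: 10:30-11:00, 11:30-12:30, 13:15-15:15, 15:45-16:30.
Mei ∩ Uma ∩ Keanu ∩ Lila: 13:15-14:30.
So the common availability across everyone is 13:15-14:30.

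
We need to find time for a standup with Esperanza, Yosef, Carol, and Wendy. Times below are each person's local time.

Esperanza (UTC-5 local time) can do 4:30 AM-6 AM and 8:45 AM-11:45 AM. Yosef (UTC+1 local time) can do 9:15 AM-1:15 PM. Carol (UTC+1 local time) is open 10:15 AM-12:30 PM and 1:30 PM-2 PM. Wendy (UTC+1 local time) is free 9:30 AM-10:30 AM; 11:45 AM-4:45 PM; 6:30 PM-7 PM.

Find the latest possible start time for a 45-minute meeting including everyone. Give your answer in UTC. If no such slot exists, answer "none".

Esperanza in UTC: 09:30-11:00, 13:45-16:45 (add 5h to convert from UTC-5).
Yosef in UTC: 08:15-12:15 (subtract 1h to convert from UTC+1).
Carol in UTC: 09:15-11:30, 12:30-13:00 (subtract 1h to convert from UTC+1).
Wendy in UTC: 08:30-09:30, 10:45-15:45, 17:30-18:00 (subtract 1h to convert from UTC+1).
Esperanza ∩ Yosef: 09:30-11:00.
Esperanza ∩ Yosef ∩ Carol: 09:30-11:00.
Esperanza ∩ Yosef ∩ Carol ∩ Wendy: 10:45-11:00.
No common window is at least 45 minutes long.

none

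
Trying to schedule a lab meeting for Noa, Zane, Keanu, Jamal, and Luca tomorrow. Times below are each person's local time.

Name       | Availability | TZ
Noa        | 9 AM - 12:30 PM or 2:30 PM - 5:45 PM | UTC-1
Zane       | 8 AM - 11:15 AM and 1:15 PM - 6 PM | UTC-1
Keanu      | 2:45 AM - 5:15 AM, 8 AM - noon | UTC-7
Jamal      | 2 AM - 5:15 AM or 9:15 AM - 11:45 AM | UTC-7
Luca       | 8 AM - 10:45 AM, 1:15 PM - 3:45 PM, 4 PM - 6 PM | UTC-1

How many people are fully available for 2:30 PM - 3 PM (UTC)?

2

Noa in UTC: 10:00-13:30, 15:30-18:45 (add 1h to convert from UTC-1).
Zane in UTC: 09:00-12:15, 14:15-19:00 (add 1h to convert from UTC-1).
Keanu in UTC: 09:45-12:15, 15:00-19:00 (add 7h to convert from UTC-7).
Jamal in UTC: 09:00-12:15, 16:15-18:45 (add 7h to convert from UTC-7).
Luca in UTC: 09:00-11:45, 14:15-16:45, 17:00-19:00 (add 1h to convert from UTC-1).
Zane and Luca can make the full 14:30-15:00 slot — that's 2.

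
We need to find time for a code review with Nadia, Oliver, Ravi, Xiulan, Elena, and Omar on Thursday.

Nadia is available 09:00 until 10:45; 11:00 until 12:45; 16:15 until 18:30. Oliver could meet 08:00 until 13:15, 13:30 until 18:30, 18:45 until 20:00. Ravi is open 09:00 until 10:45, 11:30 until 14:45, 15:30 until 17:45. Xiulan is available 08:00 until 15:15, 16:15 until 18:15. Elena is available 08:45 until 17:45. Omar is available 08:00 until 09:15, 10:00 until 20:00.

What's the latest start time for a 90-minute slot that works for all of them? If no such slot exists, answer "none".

Nadia ∩ Oliver: 09:00-10:45, 11:00-12:45, 16:15-18:30.
Nadia ∩ Oliver ∩ Ravi: 09:00-10:45, 11:30-12:45, 16:15-17:45.
Nadia ∩ Oliver ∩ Ravi ∩ Xiulan: 09:00-10:45, 11:30-12:45, 16:15-17:45.
Nadia ∩ Oliver ∩ Ravi ∩ Xiulan ∩ Elena: 09:00-10:45, 11:30-12:45, 16:15-17:45.
Nadia ∩ Oliver ∩ Ravi ∩ Xiulan ∩ Elena ∩ Omar: 09:00-09:15, 10:00-10:45, 11:30-12:45, 16:15-17:45.
So the common availability across everyone is 09:00-09:15, 10:00-10:45, 11:30-12:45, 16:15-17:45.
The last common window of at least 90 minutes is 16:15-17:45; a 90-minute meeting can start as late as 16:15 and still end by 17:45.

16:15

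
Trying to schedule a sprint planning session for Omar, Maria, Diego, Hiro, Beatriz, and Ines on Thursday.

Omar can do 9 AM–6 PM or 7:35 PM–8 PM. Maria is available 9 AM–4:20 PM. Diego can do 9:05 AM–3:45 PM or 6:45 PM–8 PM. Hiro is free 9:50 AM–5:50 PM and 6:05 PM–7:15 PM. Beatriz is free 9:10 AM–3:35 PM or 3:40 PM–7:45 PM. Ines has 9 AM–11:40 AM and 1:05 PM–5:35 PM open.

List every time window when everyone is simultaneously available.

Omar ∩ Maria: 09:00-16:20.
Omar ∩ Maria ∩ Diego: 09:05-15:45.
Omar ∩ Maria ∩ Diego ∩ Hiro: 09:50-15:45.
Omar ∩ Maria ∩ Diego ∩ Hiro ∩ Beatriz: 09:50-15:35, 15:40-15:45.
Omar ∩ Maria ∩ Diego ∩ Hiro ∩ Beatriz ∩ Ines: 09:50-11:40, 13:05-15:35, 15:40-15:45.

09:50-11:40, 13:05-15:35, 15:40-15:45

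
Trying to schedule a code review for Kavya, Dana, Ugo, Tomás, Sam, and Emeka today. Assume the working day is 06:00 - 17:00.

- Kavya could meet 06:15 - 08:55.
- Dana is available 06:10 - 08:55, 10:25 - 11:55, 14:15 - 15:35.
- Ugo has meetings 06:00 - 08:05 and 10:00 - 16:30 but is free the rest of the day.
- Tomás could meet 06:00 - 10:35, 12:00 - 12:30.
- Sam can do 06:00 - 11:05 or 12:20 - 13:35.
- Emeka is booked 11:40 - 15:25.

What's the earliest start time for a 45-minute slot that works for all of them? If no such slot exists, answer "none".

08:05

Kavya free: 06:15-08:55.
Dana free: 06:10-08:55, 10:25-11:55, 14:15-15:35.
Ugo free: 08:05-10:00, 16:30-17:00 (invert busy blocks within the working day).
Tomás free: 06:00-10:35, 12:00-12:30.
Sam free: 06:00-11:05, 12:20-13:35.
Emeka free: 06:00-11:40, 15:25-17:00 (invert busy blocks within the working day).
Kavya ∩ Dana: 06:15-08:55.
Kavya ∩ Dana ∩ Ugo: 08:05-08:55.
Kavya ∩ Dana ∩ Ugo ∩ Tomás: 08:05-08:55.
Kavya ∩ Dana ∩ Ugo ∩ Tomás ∩ Sam: 08:05-08:55.
Kavya ∩ Dana ∩ Ugo ∩ Tomás ∩ Sam ∩ Emeka: 08:05-08:55.
Those are the intersection windows.
The first common window of at least 45 minutes is 08:05-08:55, so the earliest start is 08:05.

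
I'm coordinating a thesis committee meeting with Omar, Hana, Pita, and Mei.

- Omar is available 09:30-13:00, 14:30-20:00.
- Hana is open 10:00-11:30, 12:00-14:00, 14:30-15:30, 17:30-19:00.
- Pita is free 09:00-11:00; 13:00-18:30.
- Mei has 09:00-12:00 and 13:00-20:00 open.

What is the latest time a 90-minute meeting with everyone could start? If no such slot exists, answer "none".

Omar ∩ Hana: 10:00-11:30, 12:00-13:00, 14:30-15:30, 17:30-19:00.
Omar ∩ Hana ∩ Pita: 10:00-11:00, 14:30-15:30, 17:30-18:30.
Omar ∩ Hana ∩ Pita ∩ Mei: 10:00-11:00, 14:30-15:30, 17:30-18:30.
No common window is at least 90 minutes long.

none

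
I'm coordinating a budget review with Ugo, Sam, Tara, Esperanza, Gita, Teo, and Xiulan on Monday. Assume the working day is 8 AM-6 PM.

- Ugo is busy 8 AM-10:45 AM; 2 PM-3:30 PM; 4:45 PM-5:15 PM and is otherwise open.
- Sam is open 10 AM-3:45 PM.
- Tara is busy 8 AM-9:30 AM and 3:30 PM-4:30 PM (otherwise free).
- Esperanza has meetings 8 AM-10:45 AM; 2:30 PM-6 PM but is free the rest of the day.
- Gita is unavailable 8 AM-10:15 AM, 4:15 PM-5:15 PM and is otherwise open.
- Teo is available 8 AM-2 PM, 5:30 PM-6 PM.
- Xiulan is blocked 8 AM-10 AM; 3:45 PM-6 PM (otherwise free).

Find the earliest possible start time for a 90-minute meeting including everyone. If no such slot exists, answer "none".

10:45

Ugo free: 10:45-14:00, 15:30-16:45, 17:15-18:00 (invert busy blocks within the working day).
Sam free: 10:00-15:45.
Tara free: 09:30-15:30, 16:30-18:00 (invert busy blocks within the working day).
Esperanza free: 10:45-14:30 (invert busy blocks within the working day).
Gita free: 10:15-16:15, 17:15-18:00 (invert busy blocks within the working day).
Teo free: 08:00-14:00, 17:30-18:00.
Xiulan free: 10:00-15:45 (invert busy blocks within the working day).
Ugo ∩ Sam: 10:45-14:00, 15:30-15:45.
Ugo ∩ Sam ∩ Tara: 10:45-14:00.
Ugo ∩ Sam ∩ Tara ∩ Esperanza: 10:45-14:00.
Ugo ∩ Sam ∩ Tara ∩ Esperanza ∩ Gita: 10:45-14:00.
Ugo ∩ Sam ∩ Tara ∩ Esperanza ∩ Gita ∩ Teo: 10:45-14:00.
Ugo ∩ Sam ∩ Tara ∩ Esperanza ∩ Gita ∩ Teo ∩ Xiulan: 10:45-14:00.
Those are the intersection windows.
The first common window of at least 90 minutes is 10:45-14:00, so the earliest start is 10:45.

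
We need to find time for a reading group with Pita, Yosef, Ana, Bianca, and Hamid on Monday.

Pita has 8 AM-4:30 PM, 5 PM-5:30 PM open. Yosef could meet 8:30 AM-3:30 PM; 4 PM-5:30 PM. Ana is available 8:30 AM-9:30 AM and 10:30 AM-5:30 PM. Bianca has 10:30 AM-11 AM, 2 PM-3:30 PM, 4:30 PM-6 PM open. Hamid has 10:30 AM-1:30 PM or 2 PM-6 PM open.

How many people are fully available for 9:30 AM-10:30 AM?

2

Pita and Yosef can make the full 09:30-10:30 slot — that's 2.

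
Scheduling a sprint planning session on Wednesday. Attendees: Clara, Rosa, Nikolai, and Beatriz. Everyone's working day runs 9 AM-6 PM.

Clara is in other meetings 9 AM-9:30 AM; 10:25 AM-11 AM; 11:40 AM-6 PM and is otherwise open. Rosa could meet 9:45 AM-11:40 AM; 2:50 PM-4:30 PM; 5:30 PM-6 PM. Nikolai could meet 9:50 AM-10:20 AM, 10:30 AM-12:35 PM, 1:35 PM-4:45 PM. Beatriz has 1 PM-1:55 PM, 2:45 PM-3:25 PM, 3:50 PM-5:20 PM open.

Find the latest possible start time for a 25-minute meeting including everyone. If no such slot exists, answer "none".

Clara free: 09:30-10:25, 11:00-11:40 (invert busy blocks within the working day).
Rosa free: 09:45-11:40, 14:50-16:30, 17:30-18:00.
Nikolai free: 09:50-10:20, 10:30-12:35, 13:35-16:45.
Beatriz free: 13:00-13:55, 14:45-15:25, 15:50-17:20.
Clara ∩ Rosa: 09:45-10:25, 11:00-11:40.
Clara ∩ Rosa ∩ Nikolai: 09:50-10:20, 11:00-11:40.
Clara ∩ Rosa ∩ Nikolai ∩ Beatriz: ∅.
There is no time when everyone is free.
No common window is at least 25 minutes long.

none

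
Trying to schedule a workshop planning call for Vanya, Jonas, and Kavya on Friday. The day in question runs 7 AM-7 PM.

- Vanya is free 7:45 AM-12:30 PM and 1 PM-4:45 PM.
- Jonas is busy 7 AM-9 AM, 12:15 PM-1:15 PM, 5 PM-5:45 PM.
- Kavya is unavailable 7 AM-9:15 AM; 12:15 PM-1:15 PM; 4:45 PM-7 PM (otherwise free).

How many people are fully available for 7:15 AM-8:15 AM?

0

Vanya free: 07:45-12:30, 13:00-16:45.
Jonas free: 09:00-12:15, 13:15-17:00, 17:45-19:00 (invert busy blocks within the working day).
Kavya free: 09:15-12:15, 13:15-16:45 (invert busy blocks within the working day).
nobody can make the full 07:15-08:15 slot — that's 0.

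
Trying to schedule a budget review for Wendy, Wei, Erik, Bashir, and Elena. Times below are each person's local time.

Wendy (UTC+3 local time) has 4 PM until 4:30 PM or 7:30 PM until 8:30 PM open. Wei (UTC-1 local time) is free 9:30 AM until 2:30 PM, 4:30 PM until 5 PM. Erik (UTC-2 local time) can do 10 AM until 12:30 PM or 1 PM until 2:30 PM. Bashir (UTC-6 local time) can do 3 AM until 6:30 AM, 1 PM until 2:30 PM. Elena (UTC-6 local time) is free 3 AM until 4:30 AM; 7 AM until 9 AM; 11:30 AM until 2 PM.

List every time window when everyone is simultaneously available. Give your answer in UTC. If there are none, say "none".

none

Wendy in UTC: 13:00-13:30, 16:30-17:30 (subtract 3h to convert from UTC+3).
Wei in UTC: 10:30-15:30, 17:30-18:00 (add 1h to convert from UTC-1).
Erik in UTC: 12:00-14:30, 15:00-16:30 (add 2h to convert from UTC-2).
Bashir in UTC: 09:00-12:30, 19:00-20:30 (add 6h to convert from UTC-6).
Elena in UTC: 09:00-10:30, 13:00-15:00, 17:30-20:00 (add 6h to convert from UTC-6).
Wendy ∩ Wei: 13:00-13:30.
Wendy ∩ Wei ∩ Erik: 13:00-13:30.
Wendy ∩ Wei ∩ Erik ∩ Bashir: ∅.
Wendy ∩ Wei ∩ Erik ∩ Bashir ∩ Elena: ∅.
There is no time when everyone is free.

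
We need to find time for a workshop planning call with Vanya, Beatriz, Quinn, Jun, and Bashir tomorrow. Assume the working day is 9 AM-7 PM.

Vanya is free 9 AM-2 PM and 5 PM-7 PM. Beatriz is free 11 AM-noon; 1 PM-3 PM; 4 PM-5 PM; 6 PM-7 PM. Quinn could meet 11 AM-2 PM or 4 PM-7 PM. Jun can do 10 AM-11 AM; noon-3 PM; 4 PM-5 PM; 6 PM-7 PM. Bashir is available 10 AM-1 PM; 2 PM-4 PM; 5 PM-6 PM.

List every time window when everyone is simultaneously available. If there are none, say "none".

none

Vanya ∩ Beatriz: 11:00-12:00, 13:00-14:00, 18:00-19:00.
Vanya ∩ Beatriz ∩ Quinn: 11:00-12:00, 13:00-14:00, 18:00-19:00.
Vanya ∩ Beatriz ∩ Quinn ∩ Jun: 13:00-14:00, 18:00-19:00.
Vanya ∩ Beatriz ∩ Quinn ∩ Jun ∩ Bashir: ∅.
There is no time when everyone is free.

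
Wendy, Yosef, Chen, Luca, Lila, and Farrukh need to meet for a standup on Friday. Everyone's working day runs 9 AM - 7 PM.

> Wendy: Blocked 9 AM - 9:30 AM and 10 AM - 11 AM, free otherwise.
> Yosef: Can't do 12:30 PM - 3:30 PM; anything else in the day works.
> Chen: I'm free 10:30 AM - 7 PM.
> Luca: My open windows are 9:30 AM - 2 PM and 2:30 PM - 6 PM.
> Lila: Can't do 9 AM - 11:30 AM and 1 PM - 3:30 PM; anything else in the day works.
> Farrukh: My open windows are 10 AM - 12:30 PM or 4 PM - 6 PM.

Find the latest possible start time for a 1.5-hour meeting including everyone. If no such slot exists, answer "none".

16:30

Wendy free: 09:30-10:00, 11:00-19:00 (invert busy blocks within the working day).
Yosef free: 09:00-12:30, 15:30-19:00 (invert busy blocks within the working day).
Chen free: 10:30-19:00.
Luca free: 09:30-14:00, 14:30-18:00.
Lila free: 11:30-13:00, 15:30-19:00 (invert busy blocks within the working day).
Farrukh free: 10:00-12:30, 16:00-18:00.
Wendy ∩ Yosef: 09:30-10:00, 11:00-12:30, 15:30-19:00.
Wendy ∩ Yosef ∩ Chen: 11:00-12:30, 15:30-19:00.
Wendy ∩ Yosef ∩ Chen ∩ Luca: 11:00-12:30, 15:30-18:00.
Wendy ∩ Yosef ∩ Chen ∩ Luca ∩ Lila: 11:30-12:30, 15:30-18:00.
Wendy ∩ Yosef ∩ Chen ∩ Luca ∩ Lila ∩ Farrukh: 11:30-12:30, 16:00-18:00.
The last common window of at least 90 minutes is 16:00-18:00; a 90-minute meeting can start as late as 16:30 and still end by 18:00.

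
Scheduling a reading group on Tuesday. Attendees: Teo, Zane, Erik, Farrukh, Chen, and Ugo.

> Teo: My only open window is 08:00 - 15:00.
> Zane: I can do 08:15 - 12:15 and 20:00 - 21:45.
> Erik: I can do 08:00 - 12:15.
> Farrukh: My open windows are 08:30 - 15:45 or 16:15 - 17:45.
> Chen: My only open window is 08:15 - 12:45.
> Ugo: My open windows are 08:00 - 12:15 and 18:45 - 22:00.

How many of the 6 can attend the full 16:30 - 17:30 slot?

Farrukh can make the full 16:30-17:30 slot — that's 1.

1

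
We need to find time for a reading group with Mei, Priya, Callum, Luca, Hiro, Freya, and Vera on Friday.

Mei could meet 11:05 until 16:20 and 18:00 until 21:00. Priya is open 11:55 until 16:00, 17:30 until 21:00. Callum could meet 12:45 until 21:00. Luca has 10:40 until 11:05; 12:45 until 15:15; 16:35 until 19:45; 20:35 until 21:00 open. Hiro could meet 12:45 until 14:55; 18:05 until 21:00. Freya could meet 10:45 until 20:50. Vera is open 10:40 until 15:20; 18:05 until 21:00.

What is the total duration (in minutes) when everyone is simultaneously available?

Mei ∩ Priya: 11:55-16:00, 18:00-21:00.
Mei ∩ Priya ∩ Callum: 12:45-16:00, 18:00-21:00.
Mei ∩ Priya ∩ Callum ∩ Luca: 12:45-15:15, 18:00-19:45, 20:35-21:00.
Mei ∩ Priya ∩ Callum ∩ Luca ∩ Hiro: 12:45-14:55, 18:05-19:45, 20:35-21:00.
Mei ∩ Priya ∩ Callum ∩ Luca ∩ Hiro ∩ Freya: 12:45-14:55, 18:05-19:45, 20:35-20:50.
Mei ∩ Priya ∩ Callum ∩ Luca ∩ Hiro ∩ Freya ∩ Vera: 12:45-14:55, 18:05-19:45, 20:35-20:50.
So the common availability across everyone is 12:45-14:55, 18:05-19:45, 20:35-20:50.
Summing the common windows: 130 + 100 + 15 = 245 minutes.

245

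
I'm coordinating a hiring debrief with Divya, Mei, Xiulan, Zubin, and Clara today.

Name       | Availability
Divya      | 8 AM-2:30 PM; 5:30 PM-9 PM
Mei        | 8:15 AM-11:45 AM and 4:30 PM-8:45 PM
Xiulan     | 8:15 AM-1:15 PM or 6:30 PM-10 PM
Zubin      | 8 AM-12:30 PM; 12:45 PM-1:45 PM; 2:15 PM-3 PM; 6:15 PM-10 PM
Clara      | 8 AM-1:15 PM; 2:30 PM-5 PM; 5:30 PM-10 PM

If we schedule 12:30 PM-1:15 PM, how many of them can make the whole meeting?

Divya, Xiulan, and Clara can make the full 12:30-13:15 slot — that's 3.

3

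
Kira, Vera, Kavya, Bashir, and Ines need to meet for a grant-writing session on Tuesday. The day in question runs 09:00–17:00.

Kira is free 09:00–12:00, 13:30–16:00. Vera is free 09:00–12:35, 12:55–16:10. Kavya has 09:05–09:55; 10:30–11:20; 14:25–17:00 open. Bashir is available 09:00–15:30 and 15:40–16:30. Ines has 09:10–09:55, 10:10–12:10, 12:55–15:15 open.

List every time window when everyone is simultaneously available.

09:10-09:55, 10:30-11:20, 14:25-15:15

Kira ∩ Vera: 09:00-12:00, 13:30-16:00.
Kira ∩ Vera ∩ Kavya: 09:05-09:55, 10:30-11:20, 14:25-16:00.
Kira ∩ Vera ∩ Kavya ∩ Bashir: 09:05-09:55, 10:30-11:20, 14:25-15:30, 15:40-16:00.
Kira ∩ Vera ∩ Kavya ∩ Bashir ∩ Ines: 09:10-09:55, 10:30-11:20, 14:25-15:15.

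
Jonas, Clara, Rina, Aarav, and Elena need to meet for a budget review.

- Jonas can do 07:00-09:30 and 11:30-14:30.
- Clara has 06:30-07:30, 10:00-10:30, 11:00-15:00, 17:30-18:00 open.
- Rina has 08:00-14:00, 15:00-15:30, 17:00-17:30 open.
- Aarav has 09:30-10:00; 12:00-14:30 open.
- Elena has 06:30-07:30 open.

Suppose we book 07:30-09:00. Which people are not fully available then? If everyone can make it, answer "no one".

Jonas: free for 07:30-09:00. Clara: not fully free for 07:30-09:00. Rina: not fully free for 07:30-09:00. Aarav: not fully free for 07:30-09:00. Elena: not fully free for 07:30-09:00.

Aarav, Clara, Elena, Rina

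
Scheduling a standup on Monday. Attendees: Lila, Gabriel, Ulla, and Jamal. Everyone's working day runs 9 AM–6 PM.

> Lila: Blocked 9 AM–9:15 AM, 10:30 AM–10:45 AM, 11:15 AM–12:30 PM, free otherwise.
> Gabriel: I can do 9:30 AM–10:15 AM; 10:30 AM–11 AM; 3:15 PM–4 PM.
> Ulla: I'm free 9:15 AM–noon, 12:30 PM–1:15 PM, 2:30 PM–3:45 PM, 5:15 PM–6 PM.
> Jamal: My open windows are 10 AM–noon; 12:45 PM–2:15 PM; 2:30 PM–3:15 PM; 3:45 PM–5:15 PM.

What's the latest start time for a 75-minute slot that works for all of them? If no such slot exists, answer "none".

Lila free: 09:15-10:30, 10:45-11:15, 12:30-18:00 (invert busy blocks within the working day).
Gabriel free: 09:30-10:15, 10:30-11:00, 15:15-16:00.
Ulla free: 09:15-12:00, 12:30-13:15, 14:30-15:45, 17:15-18:00.
Jamal free: 10:00-12:00, 12:45-14:15, 14:30-15:15, 15:45-17:15.
Lila ∩ Gabriel: 09:30-10:15, 10:45-11:00, 15:15-16:00.
Lila ∩ Gabriel ∩ Ulla: 09:30-10:15, 10:45-11:00, 15:15-15:45.
Lila ∩ Gabriel ∩ Ulla ∩ Jamal: 10:00-10:15, 10:45-11:00.
No common window is at least 75 minutes long.

none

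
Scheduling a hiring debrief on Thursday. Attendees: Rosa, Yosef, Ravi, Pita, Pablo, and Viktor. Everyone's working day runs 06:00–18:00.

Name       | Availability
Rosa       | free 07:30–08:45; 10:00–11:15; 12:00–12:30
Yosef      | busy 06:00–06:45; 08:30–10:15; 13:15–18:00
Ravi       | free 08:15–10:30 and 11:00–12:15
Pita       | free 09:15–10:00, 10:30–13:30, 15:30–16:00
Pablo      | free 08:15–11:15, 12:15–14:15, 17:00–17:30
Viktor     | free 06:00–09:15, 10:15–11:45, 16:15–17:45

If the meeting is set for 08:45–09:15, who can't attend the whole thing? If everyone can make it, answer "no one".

Rosa free: 07:30-08:45, 10:00-11:15, 12:00-12:30.
Yosef free: 06:45-08:30, 10:15-13:15 (invert busy blocks within the working day).
Ravi free: 08:15-10:30, 11:00-12:15.
Pita free: 09:15-10:00, 10:30-13:30, 15:30-16:00.
Pablo free: 08:15-11:15, 12:15-14:15, 17:00-17:30.
Viktor free: 06:00-09:15, 10:15-11:45, 16:15-17:45.
Rosa: not fully free for 08:45-09:15. Yosef: not fully free for 08:45-09:15. Ravi: free for 08:45-09:15. Pita: not fully free for 08:45-09:15. Pablo: free for 08:45-09:15. Viktor: free for 08:45-09:15.

Pita, Rosa, Yosef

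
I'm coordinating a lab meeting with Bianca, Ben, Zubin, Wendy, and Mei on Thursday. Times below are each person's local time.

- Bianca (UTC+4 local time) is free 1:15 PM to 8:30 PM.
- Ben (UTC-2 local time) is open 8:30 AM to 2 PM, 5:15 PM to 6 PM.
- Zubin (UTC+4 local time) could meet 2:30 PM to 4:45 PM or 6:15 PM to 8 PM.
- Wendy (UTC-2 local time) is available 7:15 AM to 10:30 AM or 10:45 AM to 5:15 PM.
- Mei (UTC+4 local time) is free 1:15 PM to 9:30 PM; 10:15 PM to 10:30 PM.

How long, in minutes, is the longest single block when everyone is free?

Bianca in UTC: 09:15-16:30 (subtract 4h to convert from UTC+4).
Ben in UTC: 10:30-16:00, 19:15-20:00 (add 2h to convert from UTC-2).
Zubin in UTC: 10:30-12:45, 14:15-16:00 (subtract 4h to convert from UTC+4).
Wendy in UTC: 09:15-12:30, 12:45-19:15 (add 2h to convert from UTC-2).
Mei in UTC: 09:15-17:30, 18:15-18:30 (subtract 4h to convert from UTC+4).
Bianca ∩ Ben: 10:30-16:00.
Bianca ∩ Ben ∩ Zubin: 10:30-12:45, 14:15-16:00.
Bianca ∩ Ben ∩ Zubin ∩ Wendy: 10:30-12:30, 14:15-16:00.
Bianca ∩ Ben ∩ Zubin ∩ Wendy ∩ Mei: 10:30-12:30, 14:15-16:00.
The longest is 10:30-12:30 at 120 minutes.

120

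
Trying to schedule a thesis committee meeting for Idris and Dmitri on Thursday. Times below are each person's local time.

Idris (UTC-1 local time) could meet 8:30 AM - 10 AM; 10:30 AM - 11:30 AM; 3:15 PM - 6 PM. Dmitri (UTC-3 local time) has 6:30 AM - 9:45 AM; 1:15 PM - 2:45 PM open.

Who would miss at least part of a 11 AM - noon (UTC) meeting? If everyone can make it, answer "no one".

Idris

Idris in UTC: 09:30-11:00, 11:30-12:30, 16:15-19:00 (add 1h to convert from UTC-1).
Dmitri in UTC: 09:30-12:45, 16:15-17:45 (add 3h to convert from UTC-3).
Idris: not fully free for 11:00-12:00. Dmitri: free for 11:00-12:00.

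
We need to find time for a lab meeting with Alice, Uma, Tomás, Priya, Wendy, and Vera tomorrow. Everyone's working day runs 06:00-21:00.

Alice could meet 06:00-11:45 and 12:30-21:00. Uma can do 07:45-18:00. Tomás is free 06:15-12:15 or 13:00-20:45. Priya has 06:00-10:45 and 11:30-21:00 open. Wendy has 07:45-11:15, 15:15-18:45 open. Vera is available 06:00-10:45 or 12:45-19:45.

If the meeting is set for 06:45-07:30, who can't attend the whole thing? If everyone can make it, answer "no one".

Alice: free for 06:45-07:30. Uma: not fully free for 06:45-07:30. Tomás: free for 06:45-07:30. Priya: free for 06:45-07:30. Wendy: not fully free for 06:45-07:30. Vera: free for 06:45-07:30.

Uma, Wendy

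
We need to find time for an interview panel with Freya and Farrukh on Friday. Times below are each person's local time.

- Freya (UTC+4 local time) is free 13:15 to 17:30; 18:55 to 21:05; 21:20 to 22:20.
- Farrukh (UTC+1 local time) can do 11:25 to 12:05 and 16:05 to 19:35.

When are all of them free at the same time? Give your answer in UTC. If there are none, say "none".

10:25-11:05, 15:05-17:05, 17:20-18:20

Freya in UTC: 09:15-13:30, 14:55-17:05, 17:20-18:20 (subtract 4h to convert from UTC+4).
Farrukh in UTC: 10:25-11:05, 15:05-18:35 (subtract 1h to convert from UTC+1).
Freya ∩ Farrukh: 10:25-11:05, 15:05-17:05, 17:20-18:20.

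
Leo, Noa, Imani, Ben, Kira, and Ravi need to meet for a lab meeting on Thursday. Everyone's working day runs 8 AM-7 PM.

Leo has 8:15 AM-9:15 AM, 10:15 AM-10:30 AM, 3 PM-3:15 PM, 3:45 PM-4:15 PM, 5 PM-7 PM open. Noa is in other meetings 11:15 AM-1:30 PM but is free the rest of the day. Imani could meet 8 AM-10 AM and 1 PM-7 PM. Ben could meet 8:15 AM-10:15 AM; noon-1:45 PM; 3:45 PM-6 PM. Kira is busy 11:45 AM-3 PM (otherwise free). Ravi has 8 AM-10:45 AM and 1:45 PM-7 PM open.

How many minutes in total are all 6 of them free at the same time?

Leo free: 08:15-09:15, 10:15-10:30, 15:00-15:15, 15:45-16:15, 17:00-19:00.
Noa free: 08:00-11:15, 13:30-19:00 (invert busy blocks within the working day).
Imani free: 08:00-10:00, 13:00-19:00.
Ben free: 08:15-10:15, 12:00-13:45, 15:45-18:00.
Kira free: 08:00-11:45, 15:00-19:00 (invert busy blocks within the working day).
Ravi free: 08:00-10:45, 13:45-19:00.
Leo ∩ Noa: 08:15-09:15, 10:15-10:30, 15:00-15:15, 15:45-16:15, 17:00-19:00.
Leo ∩ Noa ∩ Imani: 08:15-09:15, 15:00-15:15, 15:45-16:15, 17:00-19:00.
Leo ∩ Noa ∩ Imani ∩ Ben: 08:15-09:15, 15:45-16:15, 17:00-18:00.
Leo ∩ Noa ∩ Imani ∩ Ben ∩ Kira: 08:15-09:15, 15:45-16:15, 17:00-18:00.
Leo ∩ Noa ∩ Imani ∩ Ben ∩ Kira ∩ Ravi: 08:15-09:15, 15:45-16:15, 17:00-18:00.
Summing the common windows: 60 + 30 + 60 = 150 minutes.

150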